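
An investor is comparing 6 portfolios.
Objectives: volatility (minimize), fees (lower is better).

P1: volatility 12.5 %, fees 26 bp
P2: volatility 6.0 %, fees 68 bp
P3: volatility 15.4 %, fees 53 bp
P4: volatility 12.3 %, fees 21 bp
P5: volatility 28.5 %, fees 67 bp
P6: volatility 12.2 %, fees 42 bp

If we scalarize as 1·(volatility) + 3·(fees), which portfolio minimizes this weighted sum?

P4

P1: 1·12.5 + 3·26 = 90.5
P2: 1·6.0 + 3·68 = 210.0
P3: 1·15.4 + 3·53 = 174.4
P4: 1·12.3 + 3·21 = 75.3
P5: 1·28.5 + 3·67 = 229.5
P6: 1·12.2 + 3·42 = 138.2
Lowest: P4 at 75.3.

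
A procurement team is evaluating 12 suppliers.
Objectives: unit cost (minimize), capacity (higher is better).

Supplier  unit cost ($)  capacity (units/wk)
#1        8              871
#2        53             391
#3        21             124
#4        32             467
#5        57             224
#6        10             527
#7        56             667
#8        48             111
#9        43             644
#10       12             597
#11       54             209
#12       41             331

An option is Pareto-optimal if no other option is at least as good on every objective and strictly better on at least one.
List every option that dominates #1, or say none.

none

#2: worse on unit cost (53 vs 8).
#3: worse on unit cost (21 vs 8).
#4: worse on unit cost (32 vs 8).
#5: worse on unit cost (57 vs 8).
#6: worse on unit cost (10 vs 8).
#7: worse on unit cost (56 vs 8).
#8: worse on unit cost (48 vs 8).
#9: worse on unit cost (43 vs 8).
#10: worse on unit cost (12 vs 8).
#11: worse on unit cost (54 vs 8).
#12: worse on unit cost (41 vs 8).
No option dominates #1.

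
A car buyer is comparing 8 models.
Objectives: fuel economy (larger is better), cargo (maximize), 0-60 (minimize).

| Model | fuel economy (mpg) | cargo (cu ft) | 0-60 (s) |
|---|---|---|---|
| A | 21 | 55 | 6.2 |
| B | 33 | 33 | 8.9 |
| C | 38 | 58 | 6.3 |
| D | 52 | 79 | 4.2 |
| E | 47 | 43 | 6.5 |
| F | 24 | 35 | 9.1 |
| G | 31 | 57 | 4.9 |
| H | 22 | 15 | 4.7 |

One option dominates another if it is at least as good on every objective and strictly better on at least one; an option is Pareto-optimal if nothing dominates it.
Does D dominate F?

Yes

D vs F: fuel economy 52≥24, cargo 79≥35, 0-60 4.2≤9.1 — D is at least as good on every objective with at least one strict improvement.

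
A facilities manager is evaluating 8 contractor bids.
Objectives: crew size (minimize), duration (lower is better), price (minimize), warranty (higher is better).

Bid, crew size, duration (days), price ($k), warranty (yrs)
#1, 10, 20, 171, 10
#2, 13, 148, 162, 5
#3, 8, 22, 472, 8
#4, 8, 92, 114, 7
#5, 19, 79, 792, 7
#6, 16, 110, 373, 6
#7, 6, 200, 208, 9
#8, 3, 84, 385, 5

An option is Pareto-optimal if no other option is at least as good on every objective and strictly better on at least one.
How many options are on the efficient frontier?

5

#1: not dominated (best duration).
#2: dominated by #4 (crew size 8≤13, duration 92≤148, price 114≤162, warranty 7≥5).
#3: not dominated.
#4: not dominated (best price).
#5: dominated by #1 (crew size 10≤19, duration 20≤79, price 171≤792, warranty 10≥7).
#6: dominated by #1 (crew size 10≤16, duration 20≤110, price 171≤373, warranty 10≥6).
#7: not dominated.
#8: not dominated (best crew size).
Pareto-optimal: #1, #3, #4, #7, #8 → 5.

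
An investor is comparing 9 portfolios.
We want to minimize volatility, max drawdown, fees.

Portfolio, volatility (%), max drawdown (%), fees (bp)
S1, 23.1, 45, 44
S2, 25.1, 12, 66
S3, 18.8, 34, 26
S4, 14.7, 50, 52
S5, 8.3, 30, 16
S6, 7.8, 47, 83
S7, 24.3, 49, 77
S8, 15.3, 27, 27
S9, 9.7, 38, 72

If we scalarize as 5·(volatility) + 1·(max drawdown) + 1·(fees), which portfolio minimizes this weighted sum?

S1: 5·23.1 + 1·45 + 1·44 = 204.5
S2: 5·25.1 + 1·12 + 1·66 = 203.5
S3: 5·18.8 + 1·34 + 1·26 = 154.0
S4: 5·14.7 + 1·50 + 1·52 = 175.5
S5: 5·8.3 + 1·30 + 1·16 = 87.5
S6: 5·7.8 + 1·47 + 1·83 = 169.0
S7: 5·24.3 + 1·49 + 1·77 = 247.5
S8: 5·15.3 + 1·27 + 1·27 = 130.5
S9: 5·9.7 + 1·38 + 1·72 = 158.5
Lowest: S5 at 87.5.

S5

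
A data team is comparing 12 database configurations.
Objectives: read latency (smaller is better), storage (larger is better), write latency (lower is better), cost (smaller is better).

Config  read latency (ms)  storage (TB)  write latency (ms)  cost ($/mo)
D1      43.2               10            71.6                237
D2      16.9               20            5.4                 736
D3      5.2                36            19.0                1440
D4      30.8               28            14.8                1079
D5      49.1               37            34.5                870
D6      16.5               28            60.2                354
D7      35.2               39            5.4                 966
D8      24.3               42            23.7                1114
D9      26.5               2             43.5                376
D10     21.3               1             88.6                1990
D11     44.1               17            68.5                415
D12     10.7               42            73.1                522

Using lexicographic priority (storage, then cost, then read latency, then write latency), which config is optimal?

D12

First maximize storage: best is 42, kept {D8, D12}.
Then minimize cost: best is 522, kept {D12}.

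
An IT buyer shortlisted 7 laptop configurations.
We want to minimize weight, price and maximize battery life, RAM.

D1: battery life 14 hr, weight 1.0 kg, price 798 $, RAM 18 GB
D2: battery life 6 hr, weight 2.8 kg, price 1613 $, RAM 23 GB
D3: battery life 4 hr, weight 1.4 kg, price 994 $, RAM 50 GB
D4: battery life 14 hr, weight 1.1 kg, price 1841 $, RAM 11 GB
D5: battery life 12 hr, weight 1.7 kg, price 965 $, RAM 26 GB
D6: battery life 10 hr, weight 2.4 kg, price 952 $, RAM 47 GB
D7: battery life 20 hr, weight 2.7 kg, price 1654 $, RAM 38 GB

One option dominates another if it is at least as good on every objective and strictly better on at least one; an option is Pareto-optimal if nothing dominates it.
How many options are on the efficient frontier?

D1: not dominated (best weight).
D2: dominated by D5 (battery life 12≥6, weight 1.7≤2.8, price 965≤1613, RAM 26≥23).
D3: not dominated (best RAM).
D4: dominated by D1 (battery life 14≥14, weight 1.0≤1.1, price 798≤1841, RAM 18≥11).
D5: not dominated.
D6: not dominated.
D7: not dominated (best battery life).
Pareto-optimal: D1, D3, D5, D6, D7 → 5.

5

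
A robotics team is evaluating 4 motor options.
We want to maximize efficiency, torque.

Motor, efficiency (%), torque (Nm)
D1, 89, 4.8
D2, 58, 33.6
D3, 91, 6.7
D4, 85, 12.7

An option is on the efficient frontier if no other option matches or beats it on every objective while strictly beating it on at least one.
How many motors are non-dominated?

D1: dominated by D3 (efficiency 91≥89, torque 6.7≥4.8).
D2: not dominated (best torque).
D3: not dominated (best efficiency).
D4: not dominated.
Pareto-optimal: D2, D3, D4 → 3.

3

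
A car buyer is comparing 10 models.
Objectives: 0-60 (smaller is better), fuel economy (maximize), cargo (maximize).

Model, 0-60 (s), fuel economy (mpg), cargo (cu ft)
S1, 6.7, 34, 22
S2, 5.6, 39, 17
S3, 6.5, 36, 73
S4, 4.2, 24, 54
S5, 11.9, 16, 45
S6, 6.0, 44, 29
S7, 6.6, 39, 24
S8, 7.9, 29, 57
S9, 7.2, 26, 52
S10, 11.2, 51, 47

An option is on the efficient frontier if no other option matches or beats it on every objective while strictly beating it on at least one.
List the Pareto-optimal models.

S2, S3, S4, S6, S10

S1: dominated by S3 (0-60 6.5≤6.7, fuel economy 36≥34, cargo 73≥22).
S2: not dominated.
S3: not dominated (best cargo).
S4: not dominated (best 0-60).
S5: dominated by S3 (0-60 6.5≤11.9, fuel economy 36≥16, cargo 73≥45).
S6: not dominated.
S7: dominated by S6 (0-60 6.0≤6.6, fuel economy 44≥39, cargo 29≥24).
S8: dominated by S3 (0-60 6.5≤7.9, fuel economy 36≥29, cargo 73≥57).
S9: dominated by S3 (0-60 6.5≤7.2, fuel economy 36≥26, cargo 73≥52).
S10: not dominated (best fuel economy).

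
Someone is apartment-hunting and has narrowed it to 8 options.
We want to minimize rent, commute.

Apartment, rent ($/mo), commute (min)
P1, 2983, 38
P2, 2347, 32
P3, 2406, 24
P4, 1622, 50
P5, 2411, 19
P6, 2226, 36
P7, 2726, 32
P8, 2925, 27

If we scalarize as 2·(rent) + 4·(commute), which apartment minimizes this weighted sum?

P1: 2·2983 + 4·38 = 6118
P2: 2·2347 + 4·32 = 4822
P3: 2·2406 + 4·24 = 4908
P4: 2·1622 + 4·50 = 3444
P5: 2·2411 + 4·19 = 4898
P6: 2·2226 + 4·36 = 4596
P7: 2·2726 + 4·32 = 5580
P8: 2·2925 + 4·27 = 5958
Lowest: P4 at 3444.

P4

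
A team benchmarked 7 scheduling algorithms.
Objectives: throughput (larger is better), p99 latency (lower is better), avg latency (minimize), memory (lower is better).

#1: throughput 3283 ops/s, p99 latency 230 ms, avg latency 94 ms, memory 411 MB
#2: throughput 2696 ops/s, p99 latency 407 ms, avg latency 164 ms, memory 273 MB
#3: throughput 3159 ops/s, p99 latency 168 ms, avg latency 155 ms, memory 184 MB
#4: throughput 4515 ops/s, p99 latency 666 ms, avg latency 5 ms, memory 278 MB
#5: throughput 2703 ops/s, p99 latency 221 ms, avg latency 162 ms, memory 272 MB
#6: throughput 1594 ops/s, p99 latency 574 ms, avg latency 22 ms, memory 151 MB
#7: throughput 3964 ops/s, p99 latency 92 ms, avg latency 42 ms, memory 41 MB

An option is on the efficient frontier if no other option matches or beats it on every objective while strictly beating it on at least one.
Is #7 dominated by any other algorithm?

No

#1: worse on throughput (3283 vs 3964).
#2: worse on throughput (2696 vs 3964).
#3: worse on throughput (3159 vs 3964).
#4: worse on p99 latency (666 vs 92).
#5: worse on throughput (2703 vs 3964).
#6: worse on throughput (1594 vs 3964).
No option is at least as good as #7 on every objective and strictly better on one.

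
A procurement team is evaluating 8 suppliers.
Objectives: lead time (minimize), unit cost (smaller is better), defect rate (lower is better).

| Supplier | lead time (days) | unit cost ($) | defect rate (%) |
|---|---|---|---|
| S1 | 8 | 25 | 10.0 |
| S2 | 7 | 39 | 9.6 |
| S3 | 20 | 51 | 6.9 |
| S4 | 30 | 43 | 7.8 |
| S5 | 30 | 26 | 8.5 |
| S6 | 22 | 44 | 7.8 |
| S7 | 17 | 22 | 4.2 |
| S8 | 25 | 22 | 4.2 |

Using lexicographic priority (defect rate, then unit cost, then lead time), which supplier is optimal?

S7

First minimize defect rate: best is 4.2, kept {S7, S8}.
Then minimize unit cost: best is 22, kept {S7, S8}.
Then minimize lead time: best is 17, kept {S7}.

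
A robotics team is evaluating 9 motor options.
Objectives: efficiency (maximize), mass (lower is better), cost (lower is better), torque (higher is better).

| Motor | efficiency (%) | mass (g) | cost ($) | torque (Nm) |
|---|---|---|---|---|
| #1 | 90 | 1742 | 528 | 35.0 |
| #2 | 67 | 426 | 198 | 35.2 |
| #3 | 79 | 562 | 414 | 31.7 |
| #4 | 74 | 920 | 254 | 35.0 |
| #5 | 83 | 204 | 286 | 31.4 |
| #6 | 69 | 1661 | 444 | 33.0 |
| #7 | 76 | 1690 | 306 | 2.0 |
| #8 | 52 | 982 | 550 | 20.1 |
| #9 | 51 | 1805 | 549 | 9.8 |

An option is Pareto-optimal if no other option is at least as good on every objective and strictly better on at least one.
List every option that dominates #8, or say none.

#2: efficiency 67≥52, mass 426≤982, cost 198≤550, torque 35.2≥20.1 — dominates #8.
#3: efficiency 79≥52, mass 562≤982, cost 414≤550, torque 31.7≥20.1 — dominates #8.
#4: efficiency 74≥52, mass 920≤982, cost 254≤550, torque 35.0≥20.1 — dominates #8.
#5: efficiency 83≥52, mass 204≤982, cost 286≤550, torque 31.4≥20.1 — dominates #8.
Others (#1, #6, #7, #9) are each worse than #8 on at least one objective.

#2, #3, #4, #5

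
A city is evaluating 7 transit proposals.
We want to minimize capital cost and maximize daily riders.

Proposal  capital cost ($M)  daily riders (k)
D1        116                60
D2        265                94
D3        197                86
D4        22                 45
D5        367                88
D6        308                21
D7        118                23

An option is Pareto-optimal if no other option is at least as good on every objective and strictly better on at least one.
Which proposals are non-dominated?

D1, D2, D3, D4

D1: not dominated.
D2: not dominated (best daily riders).
D3: not dominated.
D4: not dominated (best capital cost).
D5: dominated by D2 (capital cost 265≤367, daily riders 94≥88).
D6: dominated by D1 (capital cost 116≤308, daily riders 60≥21).
D7: dominated by D1 (capital cost 116≤118, daily riders 60≥23).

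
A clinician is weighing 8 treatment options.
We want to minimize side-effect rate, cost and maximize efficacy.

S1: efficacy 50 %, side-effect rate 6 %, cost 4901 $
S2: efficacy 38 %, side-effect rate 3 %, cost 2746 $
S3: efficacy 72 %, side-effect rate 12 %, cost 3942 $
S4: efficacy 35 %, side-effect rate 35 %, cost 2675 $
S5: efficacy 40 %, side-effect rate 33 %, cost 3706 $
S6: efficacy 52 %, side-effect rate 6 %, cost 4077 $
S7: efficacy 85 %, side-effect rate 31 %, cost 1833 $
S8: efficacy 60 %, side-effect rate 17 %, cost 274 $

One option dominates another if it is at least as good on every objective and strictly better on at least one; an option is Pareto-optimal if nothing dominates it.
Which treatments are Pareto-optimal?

S1: dominated by S6 (efficacy 52≥50, side-effect rate 6≤6, cost 4077≤4901).
S2: not dominated (best side-effect rate).
S3: not dominated.
S4: dominated by S7 (efficacy 85≥35, side-effect rate 31≤35, cost 1833≤2675).
S5: dominated by S7 (efficacy 85≥40, side-effect rate 31≤33, cost 1833≤3706).
S6: not dominated.
S7: not dominated (best efficacy).
S8: not dominated (best cost).

S2, S3, S6, S7, S8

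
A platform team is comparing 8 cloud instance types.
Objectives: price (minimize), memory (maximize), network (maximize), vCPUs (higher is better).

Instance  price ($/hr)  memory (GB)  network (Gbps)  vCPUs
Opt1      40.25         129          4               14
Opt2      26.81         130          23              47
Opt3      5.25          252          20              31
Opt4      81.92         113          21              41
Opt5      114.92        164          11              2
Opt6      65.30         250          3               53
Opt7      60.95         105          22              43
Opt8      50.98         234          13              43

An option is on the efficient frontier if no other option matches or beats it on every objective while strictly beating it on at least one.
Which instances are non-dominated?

Opt2, Opt3, Opt6, Opt8

Opt1: dominated by Opt2 (price 26.81≤40.25, memory 130≥129, network 23≥4, vCPUs 47≥14).
Opt2: not dominated (best network).
Opt3: not dominated (best price).
Opt4: dominated by Opt2 (price 26.81≤81.92, memory 130≥113, network 23≥21, vCPUs 47≥41).
Opt5: dominated by Opt3 (price 5.25≤114.92, memory 252≥164, network 20≥11, vCPUs 31≥2).
Opt6: not dominated (best vCPUs).
Opt7: dominated by Opt2 (price 26.81≤60.95, memory 130≥105, network 23≥22, vCPUs 47≥43).
Opt8: not dominated.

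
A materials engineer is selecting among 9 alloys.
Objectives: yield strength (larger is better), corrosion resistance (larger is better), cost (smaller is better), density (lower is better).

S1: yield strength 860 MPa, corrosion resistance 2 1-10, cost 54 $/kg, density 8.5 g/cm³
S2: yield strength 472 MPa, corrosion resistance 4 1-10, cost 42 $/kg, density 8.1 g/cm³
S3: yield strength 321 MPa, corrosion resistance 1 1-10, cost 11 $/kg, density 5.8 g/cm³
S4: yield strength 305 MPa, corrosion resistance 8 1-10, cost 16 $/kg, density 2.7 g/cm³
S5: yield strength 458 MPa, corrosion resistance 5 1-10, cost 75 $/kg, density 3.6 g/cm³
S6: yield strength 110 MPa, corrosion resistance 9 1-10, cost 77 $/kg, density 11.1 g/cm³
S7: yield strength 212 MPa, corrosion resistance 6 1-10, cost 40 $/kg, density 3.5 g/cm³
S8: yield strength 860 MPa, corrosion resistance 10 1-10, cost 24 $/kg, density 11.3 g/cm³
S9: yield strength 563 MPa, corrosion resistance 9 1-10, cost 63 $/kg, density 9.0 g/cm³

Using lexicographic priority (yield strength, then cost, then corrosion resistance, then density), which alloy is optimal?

S8

First maximize yield strength: best is 860, kept {S1, S8}.
Then minimize cost: best is 24, kept {S8}.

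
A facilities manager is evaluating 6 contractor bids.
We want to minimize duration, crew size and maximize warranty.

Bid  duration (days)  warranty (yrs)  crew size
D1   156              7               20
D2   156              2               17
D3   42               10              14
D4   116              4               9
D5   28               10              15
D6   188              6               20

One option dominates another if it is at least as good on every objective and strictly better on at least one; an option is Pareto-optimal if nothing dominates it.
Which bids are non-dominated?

D3, D4, D5

D1: dominated by D3 (duration 42≤156, warranty 10≥7, crew size 14≤20).
D2: dominated by D3 (duration 42≤156, warranty 10≥2, crew size 14≤17).
D3: not dominated.
D4: not dominated (best crew size).
D5: not dominated (best duration).
D6: dominated by D1 (duration 156≤188, warranty 7≥6, crew size 20≤20).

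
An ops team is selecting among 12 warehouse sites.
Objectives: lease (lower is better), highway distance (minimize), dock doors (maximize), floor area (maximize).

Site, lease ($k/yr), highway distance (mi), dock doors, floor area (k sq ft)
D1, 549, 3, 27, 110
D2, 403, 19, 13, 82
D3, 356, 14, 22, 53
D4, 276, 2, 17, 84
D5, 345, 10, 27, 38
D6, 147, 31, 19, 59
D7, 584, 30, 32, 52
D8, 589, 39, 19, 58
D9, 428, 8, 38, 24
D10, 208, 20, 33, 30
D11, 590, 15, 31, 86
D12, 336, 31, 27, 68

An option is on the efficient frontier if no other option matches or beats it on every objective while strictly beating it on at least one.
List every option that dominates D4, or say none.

none

D1: worse on lease (549 vs 276).
D2: worse on lease (403 vs 276).
D3: worse on lease (356 vs 276).
D5: worse on lease (345 vs 276).
D6: worse on highway distance (31 vs 2).
D7: worse on lease (584 vs 276).
D8: worse on lease (589 vs 276).
D9: worse on lease (428 vs 276).
D10: worse on highway distance (20 vs 2).
D11: worse on lease (590 vs 276).
D12: worse on lease (336 vs 276).
No option dominates D4.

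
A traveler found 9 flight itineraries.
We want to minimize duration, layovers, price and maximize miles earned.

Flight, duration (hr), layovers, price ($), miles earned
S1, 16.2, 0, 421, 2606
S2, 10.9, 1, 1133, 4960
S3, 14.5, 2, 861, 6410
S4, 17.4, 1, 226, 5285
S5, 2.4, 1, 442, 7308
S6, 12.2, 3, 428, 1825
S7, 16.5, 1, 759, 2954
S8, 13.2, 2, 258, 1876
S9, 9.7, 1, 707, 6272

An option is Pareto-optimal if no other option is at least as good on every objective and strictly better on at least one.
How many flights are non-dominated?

S1: not dominated (best layovers).
S2: dominated by S5 (duration 2.4≤10.9, layovers 1≤1, price 442≤1133, miles earned 7308≥4960).
S3: dominated by S5 (duration 2.4≤14.5, layovers 1≤2, price 442≤861, miles earned 7308≥6410).
S4: not dominated (best price).
S5: not dominated (best duration).
S6: not dominated.
S7: dominated by S5 (duration 2.4≤16.5, layovers 1≤1, price 442≤759, miles earned 7308≥2954).
S8: not dominated.
S9: dominated by S5 (duration 2.4≤9.7, layovers 1≤1, price 442≤707, miles earned 7308≥6272).
Pareto-optimal: S1, S4, S5, S6, S8 → 5.

5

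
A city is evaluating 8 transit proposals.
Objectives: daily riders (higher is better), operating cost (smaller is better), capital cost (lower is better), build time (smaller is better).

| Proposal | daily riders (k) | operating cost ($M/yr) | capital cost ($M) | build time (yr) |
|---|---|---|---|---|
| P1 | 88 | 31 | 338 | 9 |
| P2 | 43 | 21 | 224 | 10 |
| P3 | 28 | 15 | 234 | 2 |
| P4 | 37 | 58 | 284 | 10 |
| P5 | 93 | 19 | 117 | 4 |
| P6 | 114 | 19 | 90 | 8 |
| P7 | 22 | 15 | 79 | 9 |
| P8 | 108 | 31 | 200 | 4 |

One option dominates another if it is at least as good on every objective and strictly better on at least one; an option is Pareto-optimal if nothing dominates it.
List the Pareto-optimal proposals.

P3, P5, P6, P7, P8

P1: dominated by P5 (daily riders 93≥88, operating cost 19≤31, capital cost 117≤338, build time 4≤9).
P2: dominated by P5 (daily riders 93≥43, operating cost 19≤21, capital cost 117≤224, build time 4≤10).
P3: not dominated (best build time).
P4: dominated by P2 (daily riders 43≥37, operating cost 21≤58, capital cost 224≤284, build time 10≤10).
P5: not dominated.
P6: not dominated (best daily riders).
P7: not dominated (best capital cost).
P8: not dominated.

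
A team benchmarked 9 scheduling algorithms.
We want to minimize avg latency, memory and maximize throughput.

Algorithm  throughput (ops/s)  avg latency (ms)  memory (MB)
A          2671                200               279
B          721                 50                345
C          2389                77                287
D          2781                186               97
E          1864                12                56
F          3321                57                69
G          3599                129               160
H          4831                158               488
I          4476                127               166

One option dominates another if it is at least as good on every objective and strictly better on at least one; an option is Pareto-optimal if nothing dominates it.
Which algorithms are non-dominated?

A: dominated by D (throughput 2781≥2671, avg latency 186≤200, memory 97≤279).
B: dominated by E (throughput 1864≥721, avg latency 12≤50, memory 56≤345).
C: dominated by F (throughput 3321≥2389, avg latency 57≤77, memory 69≤287).
D: dominated by F (throughput 3321≥2781, avg latency 57≤186, memory 69≤97).
E: not dominated (best avg latency).
F: not dominated.
G: not dominated.
H: not dominated (best throughput).
I: not dominated.

E, F, G, H, I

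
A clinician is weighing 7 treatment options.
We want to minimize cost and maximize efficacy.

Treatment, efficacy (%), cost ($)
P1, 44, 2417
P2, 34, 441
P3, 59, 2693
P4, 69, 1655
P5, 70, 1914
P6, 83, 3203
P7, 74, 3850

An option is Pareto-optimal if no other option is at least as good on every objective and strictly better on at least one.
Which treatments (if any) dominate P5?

none

P1: worse on efficacy (44 vs 70).
P2: worse on efficacy (34 vs 70).
P3: worse on efficacy (59 vs 70).
P4: worse on efficacy (69 vs 70).
P6: worse on cost (3203 vs 1914).
P7: worse on cost (3850 vs 1914).
No option dominates P5.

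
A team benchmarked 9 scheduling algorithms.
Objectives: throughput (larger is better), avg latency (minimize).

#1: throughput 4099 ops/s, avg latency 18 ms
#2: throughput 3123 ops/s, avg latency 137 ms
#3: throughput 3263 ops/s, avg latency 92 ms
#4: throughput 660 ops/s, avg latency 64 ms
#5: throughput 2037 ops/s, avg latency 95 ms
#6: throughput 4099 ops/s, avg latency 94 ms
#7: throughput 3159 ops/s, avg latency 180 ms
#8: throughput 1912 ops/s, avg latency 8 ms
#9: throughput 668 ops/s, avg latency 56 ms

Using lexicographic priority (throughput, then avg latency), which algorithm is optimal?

First maximize throughput: best is 4099, kept {#1, #6}.
Then minimize avg latency: best is 18, kept {#1}.

#1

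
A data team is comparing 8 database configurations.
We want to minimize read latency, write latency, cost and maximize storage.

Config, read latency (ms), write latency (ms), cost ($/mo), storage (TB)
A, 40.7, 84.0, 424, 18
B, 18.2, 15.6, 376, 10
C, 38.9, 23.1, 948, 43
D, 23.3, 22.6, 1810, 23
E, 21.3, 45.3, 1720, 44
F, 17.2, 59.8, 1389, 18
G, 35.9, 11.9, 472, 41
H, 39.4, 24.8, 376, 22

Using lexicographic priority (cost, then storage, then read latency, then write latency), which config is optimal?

H

First minimize cost: best is 376, kept {B, H}.
Then maximize storage: best is 22, kept {H}.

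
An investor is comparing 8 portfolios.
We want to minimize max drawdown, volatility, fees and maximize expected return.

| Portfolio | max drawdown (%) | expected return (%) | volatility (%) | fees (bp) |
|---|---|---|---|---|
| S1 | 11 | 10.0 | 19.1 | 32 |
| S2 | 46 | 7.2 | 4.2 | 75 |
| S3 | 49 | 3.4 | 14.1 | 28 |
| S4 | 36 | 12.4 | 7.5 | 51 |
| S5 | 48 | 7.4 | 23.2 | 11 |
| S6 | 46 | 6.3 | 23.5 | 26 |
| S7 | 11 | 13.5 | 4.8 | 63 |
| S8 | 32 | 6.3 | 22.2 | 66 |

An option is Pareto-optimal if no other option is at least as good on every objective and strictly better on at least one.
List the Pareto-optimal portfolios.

S1, S2, S3, S4, S5, S6, S7

S1: not dominated.
S2: not dominated (best volatility).
S3: not dominated.
S4: not dominated.
S5: not dominated (best fees).
S6: not dominated.
S7: not dominated (best expected return).
S8: dominated by S1 (max drawdown 11≤32, expected return 10.0≥6.3, volatility 19.1≤22.2, fees 32≤66).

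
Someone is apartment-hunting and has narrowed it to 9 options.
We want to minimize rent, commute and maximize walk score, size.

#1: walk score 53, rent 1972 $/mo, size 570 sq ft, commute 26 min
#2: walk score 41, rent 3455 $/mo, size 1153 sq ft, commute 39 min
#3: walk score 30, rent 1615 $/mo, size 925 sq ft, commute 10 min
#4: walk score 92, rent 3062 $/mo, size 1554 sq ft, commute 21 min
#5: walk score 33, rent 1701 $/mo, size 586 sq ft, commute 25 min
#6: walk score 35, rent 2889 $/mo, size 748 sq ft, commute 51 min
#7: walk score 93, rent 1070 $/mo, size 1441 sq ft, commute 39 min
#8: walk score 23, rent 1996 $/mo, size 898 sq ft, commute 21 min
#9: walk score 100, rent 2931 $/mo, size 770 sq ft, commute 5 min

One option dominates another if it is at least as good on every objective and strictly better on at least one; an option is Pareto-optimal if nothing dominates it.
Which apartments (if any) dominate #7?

#1: worse on walk score (53 vs 93).
#2: worse on walk score (41 vs 93).
#3: worse on walk score (30 vs 93).
#4: worse on walk score (92 vs 93).
#5: worse on walk score (33 vs 93).
#6: worse on walk score (35 vs 93).
#8: worse on walk score (23 vs 93).
#9: worse on rent (2931 vs 1070).
No option dominates #7.

none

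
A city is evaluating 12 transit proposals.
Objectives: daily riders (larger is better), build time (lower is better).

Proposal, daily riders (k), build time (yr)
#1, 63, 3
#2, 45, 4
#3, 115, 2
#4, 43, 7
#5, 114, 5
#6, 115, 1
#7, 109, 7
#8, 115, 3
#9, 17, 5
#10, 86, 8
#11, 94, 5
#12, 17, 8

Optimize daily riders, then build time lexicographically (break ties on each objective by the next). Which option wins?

First maximize daily riders: best is 115, kept {#3, #6, #8}.
Then minimize build time: best is 1, kept {#6}.

#6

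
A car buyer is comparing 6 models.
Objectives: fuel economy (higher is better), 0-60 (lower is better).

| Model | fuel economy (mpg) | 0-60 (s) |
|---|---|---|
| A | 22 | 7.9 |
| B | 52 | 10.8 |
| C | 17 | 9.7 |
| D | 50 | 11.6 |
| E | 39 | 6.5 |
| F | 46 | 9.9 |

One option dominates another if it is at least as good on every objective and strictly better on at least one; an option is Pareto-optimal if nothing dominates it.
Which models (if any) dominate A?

E: fuel economy 39≥22, 0-60 6.5≤7.9 — dominates A.
Others (B, C, D, F) are each worse than A on at least one objective.

E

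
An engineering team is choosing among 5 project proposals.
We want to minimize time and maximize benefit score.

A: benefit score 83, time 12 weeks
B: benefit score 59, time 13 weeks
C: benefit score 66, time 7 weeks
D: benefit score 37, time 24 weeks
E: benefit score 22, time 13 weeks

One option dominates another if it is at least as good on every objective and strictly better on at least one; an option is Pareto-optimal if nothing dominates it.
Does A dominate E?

Yes

A vs E: benefit score 83≥22, time 12≤13 — A is at least as good on every objective with at least one strict improvement.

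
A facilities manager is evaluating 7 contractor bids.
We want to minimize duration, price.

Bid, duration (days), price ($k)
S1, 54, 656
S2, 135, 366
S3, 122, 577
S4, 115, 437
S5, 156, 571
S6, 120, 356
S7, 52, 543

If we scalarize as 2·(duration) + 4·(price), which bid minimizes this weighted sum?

S6

S1: 2·54 + 4·656 = 2732
S2: 2·135 + 4·366 = 1734
S3: 2·122 + 4·577 = 2552
S4: 2·115 + 4·437 = 1978
S5: 2·156 + 4·571 = 2596
S6: 2·120 + 4·356 = 1664
S7: 2·52 + 4·543 = 2276
Lowest: S6 at 1664.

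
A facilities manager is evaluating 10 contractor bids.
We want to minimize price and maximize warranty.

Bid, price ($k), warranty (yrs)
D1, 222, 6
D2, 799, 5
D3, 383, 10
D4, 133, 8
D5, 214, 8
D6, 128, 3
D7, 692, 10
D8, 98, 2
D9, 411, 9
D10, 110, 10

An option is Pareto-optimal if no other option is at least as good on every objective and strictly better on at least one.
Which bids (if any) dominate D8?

none

D1: worse on price (222 vs 98).
D2: worse on price (799 vs 98).
D3: worse on price (383 vs 98).
D4: worse on price (133 vs 98).
D5: worse on price (214 vs 98).
D6: worse on price (128 vs 98).
D7: worse on price (692 vs 98).
D9: worse on price (411 vs 98).
D10: worse on price (110 vs 98).
No option dominates D8.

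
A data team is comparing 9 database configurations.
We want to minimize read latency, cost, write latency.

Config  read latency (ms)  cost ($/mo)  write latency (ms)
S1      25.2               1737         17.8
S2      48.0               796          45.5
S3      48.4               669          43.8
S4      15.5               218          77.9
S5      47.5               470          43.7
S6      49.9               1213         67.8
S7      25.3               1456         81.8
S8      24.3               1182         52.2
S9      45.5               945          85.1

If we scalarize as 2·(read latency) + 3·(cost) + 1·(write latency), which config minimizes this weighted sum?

S4

S1: 2·25.2 + 3·1737 + 1·17.8 = 5279.2
S2: 2·48.0 + 3·796 + 1·45.5 = 2529.5
S3: 2·48.4 + 3·669 + 1·43.8 = 2147.6
S4: 2·15.5 + 3·218 + 1·77.9 = 762.9
S5: 2·47.5 + 3·470 + 1·43.7 = 1548.7
S6: 2·49.9 + 3·1213 + 1·67.8 = 3806.6
S7: 2·25.3 + 3·1456 + 1·81.8 = 4500.4
S8: 2·24.3 + 3·1182 + 1·52.2 = 3646.8
S9: 2·45.5 + 3·945 + 1·85.1 = 3011.1
Lowest: S4 at 762.9.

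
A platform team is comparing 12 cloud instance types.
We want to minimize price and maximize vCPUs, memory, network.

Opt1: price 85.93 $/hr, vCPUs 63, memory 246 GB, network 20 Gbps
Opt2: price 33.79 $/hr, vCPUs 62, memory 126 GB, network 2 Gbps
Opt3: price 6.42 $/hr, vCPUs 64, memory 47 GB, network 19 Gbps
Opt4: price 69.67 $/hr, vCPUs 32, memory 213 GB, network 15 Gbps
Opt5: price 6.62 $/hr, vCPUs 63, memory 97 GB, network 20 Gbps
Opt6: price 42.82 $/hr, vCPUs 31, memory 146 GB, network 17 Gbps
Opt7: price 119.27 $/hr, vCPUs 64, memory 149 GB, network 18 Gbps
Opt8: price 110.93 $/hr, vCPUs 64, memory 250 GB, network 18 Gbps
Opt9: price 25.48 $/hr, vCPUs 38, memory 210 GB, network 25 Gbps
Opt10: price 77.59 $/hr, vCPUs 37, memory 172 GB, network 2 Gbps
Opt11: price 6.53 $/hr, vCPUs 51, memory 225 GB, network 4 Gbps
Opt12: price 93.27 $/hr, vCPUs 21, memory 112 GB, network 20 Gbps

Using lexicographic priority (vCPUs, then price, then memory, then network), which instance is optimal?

First maximize vCPUs: best is 64, kept {Opt3, Opt7, Opt8}.
Then minimize price: best is 6.42, kept {Opt3}.

Opt3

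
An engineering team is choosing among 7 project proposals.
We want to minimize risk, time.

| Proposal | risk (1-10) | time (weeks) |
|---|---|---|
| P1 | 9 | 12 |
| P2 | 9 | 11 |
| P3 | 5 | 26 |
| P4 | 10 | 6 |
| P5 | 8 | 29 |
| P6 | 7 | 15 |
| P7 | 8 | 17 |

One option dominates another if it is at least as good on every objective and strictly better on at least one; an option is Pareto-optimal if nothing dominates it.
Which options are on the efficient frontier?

P1: dominated by P2 (risk 9≤9, time 11≤12).
P2: not dominated.
P3: not dominated (best risk).
P4: not dominated (best time).
P5: dominated by P3 (risk 5≤8, time 26≤29).
P6: not dominated.
P7: dominated by P6 (risk 7≤8, time 15≤17).

P2, P3, P4, P6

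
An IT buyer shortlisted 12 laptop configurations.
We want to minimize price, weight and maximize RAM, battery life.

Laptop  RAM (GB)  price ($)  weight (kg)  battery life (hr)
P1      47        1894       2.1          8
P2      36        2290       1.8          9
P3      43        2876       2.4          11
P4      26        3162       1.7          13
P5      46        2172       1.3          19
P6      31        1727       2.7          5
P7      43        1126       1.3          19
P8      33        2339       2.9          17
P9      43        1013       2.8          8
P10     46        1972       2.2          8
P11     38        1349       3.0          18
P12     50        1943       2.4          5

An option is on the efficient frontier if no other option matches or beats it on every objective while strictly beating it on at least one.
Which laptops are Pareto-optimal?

P1, P5, P7, P9, P12

P1: not dominated.
P2: dominated by P5 (RAM 46≥36, price 2172≤2290, weight 1.3≤1.8, battery life 19≥9).
P3: dominated by P5 (RAM 46≥43, price 2172≤2876, weight 1.3≤2.4, battery life 19≥11).
P4: dominated by P5 (RAM 46≥26, price 2172≤3162, weight 1.3≤1.7, battery life 19≥13).
P5: not dominated.
P6: dominated by P7 (RAM 43≥31, price 1126≤1727, weight 1.3≤2.7, battery life 19≥5).
P7: not dominated.
P8: dominated by P5 (RAM 46≥33, price 2172≤2339, weight 1.3≤2.9, battery life 19≥17).
P9: not dominated (best price).
P10: dominated by P1 (RAM 47≥46, price 1894≤1972, weight 2.1≤2.2, battery life 8≥8).
P11: dominated by P7 (RAM 43≥38, price 1126≤1349, weight 1.3≤3.0, battery life 19≥18).
P12: not dominated (best RAM).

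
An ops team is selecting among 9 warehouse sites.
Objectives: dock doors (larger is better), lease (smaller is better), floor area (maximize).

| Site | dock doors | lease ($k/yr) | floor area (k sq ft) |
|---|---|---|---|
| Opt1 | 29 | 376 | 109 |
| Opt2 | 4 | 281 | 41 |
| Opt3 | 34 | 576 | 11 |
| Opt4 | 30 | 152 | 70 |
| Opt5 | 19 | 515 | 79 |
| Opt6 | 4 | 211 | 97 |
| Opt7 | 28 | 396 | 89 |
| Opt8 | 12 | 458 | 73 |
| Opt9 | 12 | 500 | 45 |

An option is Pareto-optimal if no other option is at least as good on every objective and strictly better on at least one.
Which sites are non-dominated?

Opt1, Opt3, Opt4, Opt6

Opt1: not dominated (best floor area).
Opt2: dominated by Opt4 (dock doors 30≥4, lease 152≤281, floor area 70≥41).
Opt3: not dominated (best dock doors).
Opt4: not dominated (best lease).
Opt5: dominated by Opt1 (dock doors 29≥19, lease 376≤515, floor area 109≥79).
Opt6: not dominated.
Opt7: dominated by Opt1 (dock doors 29≥28, lease 376≤396, floor area 109≥89).
Opt8: dominated by Opt1 (dock doors 29≥12, lease 376≤458, floor area 109≥73).
Opt9: dominated by Opt1 (dock doors 29≥12, lease 376≤500, floor area 109≥45).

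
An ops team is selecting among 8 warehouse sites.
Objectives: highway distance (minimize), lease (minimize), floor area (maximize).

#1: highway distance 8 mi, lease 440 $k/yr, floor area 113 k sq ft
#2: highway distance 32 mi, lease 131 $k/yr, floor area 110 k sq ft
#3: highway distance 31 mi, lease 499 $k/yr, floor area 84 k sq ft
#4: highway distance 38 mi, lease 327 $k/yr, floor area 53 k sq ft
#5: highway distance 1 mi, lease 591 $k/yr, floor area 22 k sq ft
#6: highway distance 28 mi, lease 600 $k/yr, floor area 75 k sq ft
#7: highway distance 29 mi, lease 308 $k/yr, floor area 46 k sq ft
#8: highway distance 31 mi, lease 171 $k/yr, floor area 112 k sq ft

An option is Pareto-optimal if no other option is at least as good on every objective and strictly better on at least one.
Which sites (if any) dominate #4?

#2, #8

#2: highway distance 32≤38, lease 131≤327, floor area 110≥53 — dominates #4.
#8: highway distance 31≤38, lease 171≤327, floor area 112≥53 — dominates #4.
Others (#1, #3, #5, #6, #7) are each worse than #4 on at least one objective.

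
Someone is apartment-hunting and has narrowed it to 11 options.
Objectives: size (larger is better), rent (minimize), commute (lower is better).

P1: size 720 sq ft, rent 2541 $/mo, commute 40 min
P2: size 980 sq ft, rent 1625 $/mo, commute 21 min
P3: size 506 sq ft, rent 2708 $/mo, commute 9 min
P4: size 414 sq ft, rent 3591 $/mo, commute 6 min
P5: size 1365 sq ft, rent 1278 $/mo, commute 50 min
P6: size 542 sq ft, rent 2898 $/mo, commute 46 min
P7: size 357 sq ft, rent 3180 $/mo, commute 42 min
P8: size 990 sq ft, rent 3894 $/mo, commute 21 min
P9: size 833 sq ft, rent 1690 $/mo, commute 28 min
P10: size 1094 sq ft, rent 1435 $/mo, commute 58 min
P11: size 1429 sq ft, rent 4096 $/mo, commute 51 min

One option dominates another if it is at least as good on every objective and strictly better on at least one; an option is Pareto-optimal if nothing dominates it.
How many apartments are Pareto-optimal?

6

P1: dominated by P2 (size 980≥720, rent 1625≤2541, commute 21≤40).
P2: not dominated.
P3: not dominated.
P4: not dominated (best commute).
P5: not dominated (best rent).
P6: dominated by P1 (size 720≥542, rent 2541≤2898, commute 40≤46).
P7: dominated by P1 (size 720≥357, rent 2541≤3180, commute 40≤42).
P8: not dominated.
P9: dominated by P2 (size 980≥833, rent 1625≤1690, commute 21≤28).
P10: dominated by P5 (size 1365≥1094, rent 1278≤1435, commute 50≤58).
P11: not dominated (best size).
Pareto-optimal: P2, P3, P4, P5, P8, P11 → 6.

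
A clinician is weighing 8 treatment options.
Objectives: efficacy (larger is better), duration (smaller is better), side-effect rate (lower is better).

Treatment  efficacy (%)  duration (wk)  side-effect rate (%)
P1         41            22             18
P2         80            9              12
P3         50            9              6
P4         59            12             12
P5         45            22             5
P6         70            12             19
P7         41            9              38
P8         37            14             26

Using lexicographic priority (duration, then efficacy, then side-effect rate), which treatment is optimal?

First minimize duration: best is 9, kept {P2, P3, P7}.
Then maximize efficacy: best is 80, kept {P2}.

P2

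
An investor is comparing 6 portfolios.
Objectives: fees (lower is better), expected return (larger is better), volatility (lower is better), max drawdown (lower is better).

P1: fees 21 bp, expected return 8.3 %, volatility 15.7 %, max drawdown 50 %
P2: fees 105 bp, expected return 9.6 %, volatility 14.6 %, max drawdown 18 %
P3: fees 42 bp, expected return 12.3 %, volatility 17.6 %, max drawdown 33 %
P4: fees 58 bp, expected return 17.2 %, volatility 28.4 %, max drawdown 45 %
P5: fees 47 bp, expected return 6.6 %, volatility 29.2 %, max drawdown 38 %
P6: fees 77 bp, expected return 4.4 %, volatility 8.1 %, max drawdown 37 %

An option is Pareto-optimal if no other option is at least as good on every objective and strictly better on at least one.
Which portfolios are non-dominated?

P1, P2, P3, P4, P6

P1: not dominated (best fees).
P2: not dominated (best max drawdown).
P3: not dominated.
P4: not dominated (best expected return).
P5: dominated by P3 (fees 42≤47, expected return 12.3≥6.6, volatility 17.6≤29.2, max drawdown 33≤38).
P6: not dominated (best volatility).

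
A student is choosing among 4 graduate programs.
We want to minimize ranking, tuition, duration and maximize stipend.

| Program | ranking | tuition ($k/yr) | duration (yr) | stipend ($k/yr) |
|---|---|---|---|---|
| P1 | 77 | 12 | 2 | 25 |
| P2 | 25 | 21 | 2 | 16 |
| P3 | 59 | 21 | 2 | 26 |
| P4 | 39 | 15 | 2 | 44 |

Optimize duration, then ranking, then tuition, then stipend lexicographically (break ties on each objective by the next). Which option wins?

First minimize duration: best is 2, kept {P1, P2, P3, P4}.
Then minimize ranking: best is 25, kept {P2}.

P2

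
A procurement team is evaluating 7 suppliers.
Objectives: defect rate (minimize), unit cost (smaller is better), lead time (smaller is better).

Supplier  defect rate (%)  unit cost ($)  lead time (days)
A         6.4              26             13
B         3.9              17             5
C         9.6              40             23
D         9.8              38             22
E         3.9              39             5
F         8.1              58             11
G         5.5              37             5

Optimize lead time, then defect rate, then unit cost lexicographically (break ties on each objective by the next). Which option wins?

B

First minimize lead time: best is 5, kept {B, E, G}.
Then minimize defect rate: best is 3.9, kept {B, E}.
Then minimize unit cost: best is 17, kept {B}.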